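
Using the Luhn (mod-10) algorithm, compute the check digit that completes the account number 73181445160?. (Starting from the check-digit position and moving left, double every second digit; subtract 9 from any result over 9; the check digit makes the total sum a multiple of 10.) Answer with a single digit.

Partial digits right→left: 0 6 1 5 4 4 1 8 1 3 7
Double every second digit counting from the check-digit position (so the 1st, 3rd, 5th, ... of the partial from the right).
  doubled (with −9 where >9): 0 2 8 2 2 5 → sum 19
  kept as-is: 6 5 4 8 3 → sum 26
Total = 19 + 26 = 45.
Check digit = (10 − (45 mod 10)) mod 10 = 5.

5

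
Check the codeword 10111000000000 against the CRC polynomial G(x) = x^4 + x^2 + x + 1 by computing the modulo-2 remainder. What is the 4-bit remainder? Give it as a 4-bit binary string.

0000

Modulo-2 division of 10111000000000 by 10111:
  pos 0: 10111 XOR 10111 = 00000
Remainder = 0000 (zero — the frame passes the CRC check).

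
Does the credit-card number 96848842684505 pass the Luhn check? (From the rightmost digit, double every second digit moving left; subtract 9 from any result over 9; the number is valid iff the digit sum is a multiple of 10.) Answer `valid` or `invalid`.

valid

From the right, keep odd positions and double even positions (subtract 9 from any doubled value over 9):
  doubled (positions 2,4,...): 0 8 3 8 7 7 9 → sum 42
  kept (positions 1,3,...): 5 5 8 2 8 4 6 → sum 38
Total = 80.
80 mod 10 = 0, so the number is valid.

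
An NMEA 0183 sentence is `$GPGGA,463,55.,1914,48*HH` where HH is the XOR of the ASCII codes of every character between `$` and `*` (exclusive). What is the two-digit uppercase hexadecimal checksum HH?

XOR the ASCII codes of the payload characters:
  'G' = 0x47 → acc = 0x47
  'P' = 0x50 → acc = 0x17
  'G' = 0x47 → acc = 0x50
  'G' = 0x47 → acc = 0x17
  'A' = 0x41 → acc = 0x56
  ',' = 0x2C → acc = 0x7A
  '4' = 0x34 → acc = 0x4E
  '6' = 0x36 → acc = 0x78
  '3' = 0x33 → acc = 0x4B
  ',' = 0x2C → acc = 0x67
  '5' = 0x35 → acc = 0x52
  '5' = 0x35 → acc = 0x67
  '.' = 0x2E → acc = 0x49
  ',' = 0x2C → acc = 0x65
  '1' = 0x31 → acc = 0x54
  '9' = 0x39 → acc = 0x6D
  '1' = 0x31 → acc = 0x5C
  '4' = 0x34 → acc = 0x68
  ',' = 0x2C → acc = 0x44
  '4' = 0x34 → acc = 0x70
  '8' = 0x38 → acc = 0x48
Checksum = 0x48.

48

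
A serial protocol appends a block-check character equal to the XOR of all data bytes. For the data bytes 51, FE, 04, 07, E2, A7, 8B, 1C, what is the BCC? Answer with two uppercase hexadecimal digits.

XOR the bytes together:
  start with 0x51
  0x51 ⊕ 0xFE = 0xAF
  0xAF ⊕ 0x04 = 0xAB
  0xAB ⊕ 0x07 = 0xAC
  0xAC ⊕ 0xE2 = 0x4E
  0x4E ⊕ 0xA7 = 0xE9
  0xE9 ⊕ 0x8B = 0x62
  0x62 ⊕ 0x1C = 0x7E

7E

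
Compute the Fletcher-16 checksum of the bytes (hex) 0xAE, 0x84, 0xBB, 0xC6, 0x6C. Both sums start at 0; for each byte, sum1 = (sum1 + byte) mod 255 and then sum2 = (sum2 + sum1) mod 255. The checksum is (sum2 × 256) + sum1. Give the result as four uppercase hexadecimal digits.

Running sums (mod 255):
  after byte 0 (0xAE): sum1=174, sum2=174
  after byte 1 (0x84): sum1=51, sum2=225
  after byte 2 (0xBB): sum1=238, sum2=208
  after byte 3 (0xC6): sum1=181, sum2=134
  after byte 4 (0x6C): sum1=34, sum2=168
Checksum = sum2·256 + sum1 = 168·256 + 34 = 43042 = 0xA822.

A822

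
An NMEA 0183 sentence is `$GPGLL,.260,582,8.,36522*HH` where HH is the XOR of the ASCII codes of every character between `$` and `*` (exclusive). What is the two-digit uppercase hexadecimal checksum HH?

53

XOR the ASCII codes of the payload characters:
  'G' = 0x47 → acc = 0x47
  'P' = 0x50 → acc = 0x17
  'G' = 0x47 → acc = 0x50
  'L' = 0x4C → acc = 0x1C
  'L' = 0x4C → acc = 0x50
  ',' = 0x2C → acc = 0x7C
  '.' = 0x2E → acc = 0x52
  '2' = 0x32 → acc = 0x60
  '6' = 0x36 → acc = 0x56
  '0' = 0x30 → acc = 0x66
  ',' = 0x2C → acc = 0x4A
  '5' = 0x35 → acc = 0x7F
  '8' = 0x38 → acc = 0x47
  '2' = 0x32 → acc = 0x75
  ',' = 0x2C → acc = 0x59
  '8' = 0x38 → acc = 0x61
  '.' = 0x2E → acc = 0x4F
  ',' = 0x2C → acc = 0x63
  '3' = 0x33 → acc = 0x50
  '6' = 0x36 → acc = 0x66
  '5' = 0x35 → acc = 0x53
  '2' = 0x32 → acc = 0x61
  '2' = 0x32 → acc = 0x53
Checksum = 0x53.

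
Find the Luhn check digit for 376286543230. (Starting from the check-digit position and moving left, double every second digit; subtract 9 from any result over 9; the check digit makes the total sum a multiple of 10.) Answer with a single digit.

8

Partial digits right→left: 0 3 2 3 4 5 6 8 2 6 7 3
Double every second digit counting from the check-digit position (so the 1st, 3rd, 5th, ... of the partial from the right).
  doubled (with −9 where >9): 0 4 8 3 4 5 → sum 24
  kept as-is: 3 3 5 8 6 3 → sum 28
Total = 24 + 28 = 52.
Check digit = (10 − (52 mod 10)) mod 10 = 8.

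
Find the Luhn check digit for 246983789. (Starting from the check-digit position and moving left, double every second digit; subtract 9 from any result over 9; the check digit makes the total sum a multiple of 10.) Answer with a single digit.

8

Partial digits right→left: 9 8 7 3 8 9 6 4 2
Double every second digit counting from the check-digit position (so the 1st, 3rd, 5th, ... of the partial from the right).
  doubled (with −9 where >9): 9 5 7 3 4 → sum 28
  kept as-is: 8 3 9 4 → sum 24
Total = 28 + 24 = 52.
Check digit = (10 − (52 mod 10)) mod 10 = 8.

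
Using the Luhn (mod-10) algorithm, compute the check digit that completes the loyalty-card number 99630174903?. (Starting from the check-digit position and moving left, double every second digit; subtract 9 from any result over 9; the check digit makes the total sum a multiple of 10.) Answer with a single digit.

Partial digits right→left: 3 0 9 4 7 1 0 3 6 9 9
Double every second digit counting from the check-digit position (so the 1st, 3rd, 5th, ... of the partial from the right).
  doubled (with −9 where >9): 6 9 5 0 3 9 → sum 32
  kept as-is: 0 4 1 3 9 → sum 17
Total = 32 + 17 = 49.
Check digit = (10 − (49 mod 10)) mod 10 = 1.

1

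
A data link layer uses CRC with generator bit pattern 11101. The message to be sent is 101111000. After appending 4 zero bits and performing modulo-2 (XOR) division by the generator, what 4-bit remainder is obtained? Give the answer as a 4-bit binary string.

1000

Append 4 zeros: 1011110000000. Divide by 11101 (XOR where the leading bit is 1):
  pos 0: 10111 XOR 11101 = 01010
  pos 1: 10101 XOR 11101 = 01000
  pos 2: 10000 XOR 11101 = 01101
  pos 3: 11010 XOR 11101 = 00111
  pos 5: 11100 XOR 11101 = 00001
Remainder (last 4 bits) = 1000. This is the CRC / FCS.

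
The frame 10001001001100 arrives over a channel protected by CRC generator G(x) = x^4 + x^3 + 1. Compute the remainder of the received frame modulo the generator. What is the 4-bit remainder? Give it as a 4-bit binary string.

Modulo-2 division of 10001001001100 by 11001:
  pos 0: 10001 XOR 11001 = 01000
  pos 1: 10000 XOR 11001 = 01001
  pos 2: 10010 XOR 11001 = 01011
  pos 3: 10111 XOR 11001 = 01110
  pos 4: 11100 XOR 11001 = 00101
  pos 6: 10101 XOR 11001 = 01100
  pos 7: 11001 XOR 11001 = 00000
Remainder = 0000 (zero — the frame passes the CRC check).

0000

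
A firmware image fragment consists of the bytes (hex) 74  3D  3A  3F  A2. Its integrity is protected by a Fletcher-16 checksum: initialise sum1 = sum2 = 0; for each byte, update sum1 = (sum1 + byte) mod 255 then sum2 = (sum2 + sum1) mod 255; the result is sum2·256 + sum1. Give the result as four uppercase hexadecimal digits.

0BCD

Running sums (mod 255):
  after byte 0 (74): sum1=116, sum2=116
  after byte 1 (3D): sum1=177, sum2=38
  after byte 2 (3A): sum1=235, sum2=18
  after byte 3 (3F): sum1=43, sum2=61
  after byte 4 (A2): sum1=205, sum2=11
Checksum = sum2·256 + sum1 = 11·256 + 205 = 3021 = 0x0BCD.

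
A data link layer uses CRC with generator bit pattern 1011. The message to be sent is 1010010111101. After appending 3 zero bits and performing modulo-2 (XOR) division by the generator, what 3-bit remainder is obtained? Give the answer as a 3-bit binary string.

Append 3 zeros: 1010010111101000. Divide by 1011 (XOR where the leading bit is 1):
  pos 0: 1010 XOR 1011 = 0001
  pos 3: 1010 XOR 1011 = 0001
  pos 6: 1111 XOR 1011 = 0100
  pos 7: 1001 XOR 1011 = 0010
  pos 9: 1001 XOR 1011 = 0010
  pos 11: 1000 XOR 1011 = 0011
Remainder (last 3 bits) = 110. This is the CRC / FCS.

110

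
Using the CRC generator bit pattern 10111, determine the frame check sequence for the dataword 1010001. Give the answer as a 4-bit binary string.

1101

Append 4 zeros: 10100010000. Divide by 10111 (XOR where the leading bit is 1):
  pos 0: 10100 XOR 10111 = 00011
  pos 3: 11010 XOR 10111 = 01101
  pos 4: 11010 XOR 10111 = 01101
  pos 5: 11010 XOR 10111 = 01101
  pos 6: 11010 XOR 10111 = 01101
Remainder (last 4 bits) = 1101. This is the CRC / FCS.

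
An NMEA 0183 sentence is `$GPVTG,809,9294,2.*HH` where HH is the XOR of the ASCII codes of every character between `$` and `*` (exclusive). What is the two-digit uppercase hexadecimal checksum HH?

XOR the ASCII codes of the payload characters:
  'G' = 0x47 → acc = 0x47
  'P' = 0x50 → acc = 0x17
  'V' = 0x56 → acc = 0x41
  'T' = 0x54 → acc = 0x15
  'G' = 0x47 → acc = 0x52
  ',' = 0x2C → acc = 0x7E
  '8' = 0x38 → acc = 0x46
  '0' = 0x30 → acc = 0x76
  '9' = 0x39 → acc = 0x4F
  ',' = 0x2C → acc = 0x63
  '9' = 0x39 → acc = 0x5A
  '2' = 0x32 → acc = 0x68
  '9' = 0x39 → acc = 0x51
  '4' = 0x34 → acc = 0x65
  ',' = 0x2C → acc = 0x49
  '2' = 0x32 → acc = 0x7B
  '.' = 0x2E → acc = 0x55
Checksum = 0x55.

55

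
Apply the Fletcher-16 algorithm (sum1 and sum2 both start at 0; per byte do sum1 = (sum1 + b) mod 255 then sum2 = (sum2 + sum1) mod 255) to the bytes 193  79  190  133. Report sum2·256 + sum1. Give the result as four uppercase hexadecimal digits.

F755

Running sums (mod 255):
  after byte 0 (193): sum1=193, sum2=193
  after byte 1 (79): sum1=17, sum2=210
  after byte 2 (190): sum1=207, sum2=162
  after byte 3 (133): sum1=85, sum2=247
Checksum = sum2·256 + sum1 = 247·256 + 85 = 63317 = 0xF755.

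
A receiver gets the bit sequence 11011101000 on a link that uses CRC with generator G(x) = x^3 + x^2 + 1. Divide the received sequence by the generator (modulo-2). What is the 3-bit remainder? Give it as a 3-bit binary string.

000

Modulo-2 division of 11011101000 by 1101:
  pos 0: 1101 XOR 1101 = 0000
  pos 4: 1101 XOR 1101 = 0000
Remainder = 000 (zero — the frame passes the CRC check).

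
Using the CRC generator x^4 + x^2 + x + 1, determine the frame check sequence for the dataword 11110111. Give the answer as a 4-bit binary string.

1011

Append 4 zeros: 111101110000. Divide by 10111 (XOR where the leading bit is 1):
  pos 0: 11110 XOR 10111 = 01001
  pos 1: 10011 XOR 10111 = 00100
  pos 3: 10011 XOR 10111 = 00100
  pos 5: 10000 XOR 10111 = 00111
  pos 7: 11100 XOR 10111 = 01011
Remainder (last 4 bits) = 1011. This is the CRC / FCS.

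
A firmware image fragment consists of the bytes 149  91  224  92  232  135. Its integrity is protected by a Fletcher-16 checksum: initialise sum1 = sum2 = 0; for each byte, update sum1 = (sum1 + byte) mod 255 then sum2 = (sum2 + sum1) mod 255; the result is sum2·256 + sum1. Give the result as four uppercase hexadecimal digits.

Running sums (mod 255):
  after byte 0 (149): sum1=149, sum2=149
  after byte 1 (91): sum1=240, sum2=134
  after byte 2 (224): sum1=209, sum2=88
  after byte 3 (92): sum1=46, sum2=134
  after byte 4 (232): sum1=23, sum2=157
  after byte 5 (135): sum1=158, sum2=60
Checksum = sum2·256 + sum1 = 60·256 + 158 = 15518 = 0x3C9E.

3C9E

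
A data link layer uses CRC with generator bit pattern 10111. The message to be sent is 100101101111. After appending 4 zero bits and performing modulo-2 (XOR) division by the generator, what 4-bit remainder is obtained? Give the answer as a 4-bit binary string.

Append 4 zeros: 1001011011110000. Divide by 10111 (XOR where the leading bit is 1):
  pos 0: 10010 XOR 10111 = 00101
  pos 2: 10111 XOR 10111 = 00000
  pos 8: 11110 XOR 10111 = 01001
  pos 9: 10010 XOR 10111 = 00101
  pos 11: 10100 XOR 10111 = 00011
Remainder (last 4 bits) = 0011. This is the CRC / FCS.

0011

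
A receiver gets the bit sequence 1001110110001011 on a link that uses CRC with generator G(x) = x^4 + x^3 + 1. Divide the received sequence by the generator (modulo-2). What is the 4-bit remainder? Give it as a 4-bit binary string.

Modulo-2 division of 1001110110001011 by 11001:
  pos 0: 10011 XOR 11001 = 01010
  pos 1: 10101 XOR 11001 = 01100
  pos 2: 11000 XOR 11001 = 00001
  pos 6: 11100 XOR 11001 = 00101
  pos 8: 10101 XOR 11001 = 01100
  pos 9: 11000 XOR 11001 = 00001
Remainder = 0111 (nonzero — an error is detected).

0111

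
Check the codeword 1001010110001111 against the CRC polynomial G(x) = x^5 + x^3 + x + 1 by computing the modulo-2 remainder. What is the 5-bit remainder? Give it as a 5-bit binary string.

Modulo-2 division of 1001010110001111 by 101011:
  pos 0: 100101 XOR 101011 = 001110
  pos 2: 111001 XOR 101011 = 010010
  pos 3: 100101 XOR 101011 = 001110
  pos 5: 111000 XOR 101011 = 010011
  pos 6: 100110 XOR 101011 = 001101
  pos 8: 110111 XOR 101011 = 011100
  pos 9: 111001 XOR 101011 = 010010
  pos 10: 100101 XOR 101011 = 001110
Remainder = 01110 (nonzero — an error is detected).

01110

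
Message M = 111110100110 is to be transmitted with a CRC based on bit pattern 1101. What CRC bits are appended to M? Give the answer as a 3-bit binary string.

Append 3 zeros: 111110100110000. Divide by 1101 (XOR where the leading bit is 1):
  pos 0: 1111 XOR 1101 = 0010
  pos 2: 1010 XOR 1101 = 0111
  pos 3: 1111 XOR 1101 = 0010
  pos 5: 1000 XOR 1101 = 0101
  pos 6: 1011 XOR 1101 = 0110
  pos 7: 1101 XOR 1101 = 0000
Remainder (last 3 bits) = 000. This is the CRC / FCS.

000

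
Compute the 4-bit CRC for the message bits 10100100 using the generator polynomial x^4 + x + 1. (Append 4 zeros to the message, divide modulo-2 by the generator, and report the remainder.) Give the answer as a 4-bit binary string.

Append 4 zeros: 101001000000. Divide by 10011 (XOR where the leading bit is 1):
  pos 0: 10100 XOR 10011 = 00111
  pos 2: 11110 XOR 10011 = 01101
  pos 3: 11010 XOR 10011 = 01001
  pos 4: 10010 XOR 10011 = 00001
Remainder (last 4 bits) = 1000. This is the CRC / FCS.

1000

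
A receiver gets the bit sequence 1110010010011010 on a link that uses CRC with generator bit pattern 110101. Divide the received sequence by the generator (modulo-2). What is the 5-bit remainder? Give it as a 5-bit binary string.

Modulo-2 division of 1110010010011010 by 110101:
  pos 0: 111001 XOR 110101 = 001100
  pos 2: 110000 XOR 110101 = 000101
  pos 5: 101100 XOR 110101 = 011001
  pos 6: 110011 XOR 110101 = 000110
  pos 9: 110101 XOR 110101 = 000000
Remainder = 00000 (zero — the frame passes the CRC check).

00000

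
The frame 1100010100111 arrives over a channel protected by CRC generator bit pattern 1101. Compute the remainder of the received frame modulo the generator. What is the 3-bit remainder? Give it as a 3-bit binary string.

Modulo-2 division of 1100010100111 by 1101:
  pos 0: 1100 XOR 1101 = 0001
  pos 3: 1010 XOR 1101 = 0111
  pos 4: 1111 XOR 1101 = 0010
  pos 6: 1000 XOR 1101 = 0101
  pos 7: 1011 XOR 1101 = 0110
  pos 8: 1101 XOR 1101 = 0000
Remainder = 001 (nonzero — an error is detected).

001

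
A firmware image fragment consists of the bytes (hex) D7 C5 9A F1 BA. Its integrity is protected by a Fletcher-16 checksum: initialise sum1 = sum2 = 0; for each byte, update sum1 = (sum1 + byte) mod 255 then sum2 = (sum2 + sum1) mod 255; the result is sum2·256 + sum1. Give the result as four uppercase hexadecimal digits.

Running sums (mod 255):
  after byte 0 (D7): sum1=215, sum2=215
  after byte 1 (C5): sum1=157, sum2=117
  after byte 2 (9A): sum1=56, sum2=173
  after byte 3 (F1): sum1=42, sum2=215
  after byte 4 (BA): sum1=228, sum2=188
Checksum = sum2·256 + sum1 = 188·256 + 228 = 48356 = 0xBCE4.

BCE4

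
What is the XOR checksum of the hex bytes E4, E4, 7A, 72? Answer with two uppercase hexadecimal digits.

08

XOR the bytes together:
  start with 0xE4
  0xE4 ⊕ 0xE4 = 0x00
  0x00 ⊕ 0x7A = 0x7A
  0x7A ⊕ 0x72 = 0x08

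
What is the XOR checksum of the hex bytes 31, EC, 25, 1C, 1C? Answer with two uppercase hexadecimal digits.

XOR the bytes together:
  start with 0x31
  0x31 ⊕ 0xEC = 0xDD
  0xDD ⊕ 0x25 = 0xF8
  0xF8 ⊕ 0x1C = 0xE4
  0xE4 ⊕ 0x1C = 0xF8

F8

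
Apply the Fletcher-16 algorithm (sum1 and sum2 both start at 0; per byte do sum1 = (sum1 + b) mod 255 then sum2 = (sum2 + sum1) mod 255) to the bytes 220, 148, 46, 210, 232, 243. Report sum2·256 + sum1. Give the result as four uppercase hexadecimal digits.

Running sums (mod 255):
  after byte 0 (220): sum1=220, sum2=220
  after byte 1 (148): sum1=113, sum2=78
  after byte 2 (46): sum1=159, sum2=237
  after byte 3 (210): sum1=114, sum2=96
  after byte 4 (232): sum1=91, sum2=187
  after byte 5 (243): sum1=79, sum2=11
Checksum = sum2·256 + sum1 = 11·256 + 79 = 2895 = 0x0B4F.

0B4F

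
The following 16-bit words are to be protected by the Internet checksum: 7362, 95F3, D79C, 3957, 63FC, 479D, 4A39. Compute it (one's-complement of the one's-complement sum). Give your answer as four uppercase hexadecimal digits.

EFE2

One's-complement addition (fold any carry out of bit 15 back into bit 0):
  0x7362 + 0x95F3 = 0x10955 → wrap carry → 0x0956
  0x0956 + 0xD79C = 0x0E0F2
  0xE0F2 + 0x3957 = 0x11A49 → wrap carry → 0x1A4A
  0x1A4A + 0x63FC = 0x07E46
  0x7E46 + 0x479D = 0x0C5E3
  0xC5E3 + 0x4A39 = 0x1101C → wrap carry → 0x101D
One's-complement sum = 0x101D.
Checksum = ~0x101D & 0xFFFF = 0xEFE2.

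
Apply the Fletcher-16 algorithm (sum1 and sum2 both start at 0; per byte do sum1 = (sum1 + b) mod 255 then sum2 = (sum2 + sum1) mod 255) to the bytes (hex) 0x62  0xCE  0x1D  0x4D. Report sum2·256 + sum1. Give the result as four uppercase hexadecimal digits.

7D9B

Running sums (mod 255):
  after byte 0 (0x62): sum1=98, sum2=98
  after byte 1 (0xCE): sum1=49, sum2=147
  after byte 2 (0x1D): sum1=78, sum2=225
  after byte 3 (0x4D): sum1=155, sum2=125
Checksum = sum2·256 + sum1 = 125·256 + 155 = 32155 = 0x7D9B.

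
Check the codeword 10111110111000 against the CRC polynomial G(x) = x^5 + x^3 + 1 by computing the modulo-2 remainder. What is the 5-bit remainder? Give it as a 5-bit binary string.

Modulo-2 division of 10111110111000 by 101001:
  pos 0: 101111 XOR 101001 = 000110
  pos 3: 110101 XOR 101001 = 011100
  pos 4: 111001 XOR 101001 = 010000
  pos 5: 100001 XOR 101001 = 001000
  pos 7: 100000 XOR 101001 = 001001
Remainder = 10010 (nonzero — an error is detected).

10010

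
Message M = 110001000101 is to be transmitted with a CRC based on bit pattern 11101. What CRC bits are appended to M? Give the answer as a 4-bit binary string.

1000

Append 4 zeros: 1100010001010000. Divide by 11101 (XOR where the leading bit is 1):
  pos 0: 11000 XOR 11101 = 00101
  pos 2: 10110 XOR 11101 = 01011
  pos 3: 10110 XOR 11101 = 01011
  pos 4: 10110 XOR 11101 = 01011
  pos 5: 10111 XOR 11101 = 01010
  pos 6: 10100 XOR 11101 = 01001
  pos 7: 10011 XOR 11101 = 01110
  pos 8: 11100 XOR 11101 = 00001
Remainder (last 4 bits) = 1000. This is the CRC / FCS.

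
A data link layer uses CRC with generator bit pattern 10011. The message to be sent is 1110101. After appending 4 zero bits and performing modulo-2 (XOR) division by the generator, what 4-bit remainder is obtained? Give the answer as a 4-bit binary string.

0111

Append 4 zeros: 11101010000. Divide by 10011 (XOR where the leading bit is 1):
  pos 0: 11101 XOR 10011 = 01110
  pos 1: 11100 XOR 10011 = 01111
  pos 2: 11111 XOR 10011 = 01100
  pos 3: 11000 XOR 10011 = 01011
  pos 4: 10110 XOR 10011 = 00101
  pos 6: 10100 XOR 10011 = 00111
Remainder (last 4 bits) = 0111. This is the CRC / FCS.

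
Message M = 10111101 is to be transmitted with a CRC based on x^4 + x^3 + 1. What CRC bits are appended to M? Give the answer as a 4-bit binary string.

Append 4 zeros: 101111010000. Divide by 11001 (XOR where the leading bit is 1):
  pos 0: 10111 XOR 11001 = 01110
  pos 1: 11101 XOR 11001 = 00100
  pos 3: 10001 XOR 11001 = 01000
  pos 4: 10000 XOR 11001 = 01001
  pos 5: 10010 XOR 11001 = 01011
  pos 6: 10110 XOR 11001 = 01111
  pos 7: 11110 XOR 11001 = 00111
Remainder (last 4 bits) = 0111. This is the CRC / FCS.

0111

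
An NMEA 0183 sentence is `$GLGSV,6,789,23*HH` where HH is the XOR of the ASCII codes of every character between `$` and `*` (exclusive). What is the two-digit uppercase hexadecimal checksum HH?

XOR the ASCII codes of the payload characters:
  'G' = 0x47 → acc = 0x47
  'L' = 0x4C → acc = 0x0B
  'G' = 0x47 → acc = 0x4C
  'S' = 0x53 → acc = 0x1F
  'V' = 0x56 → acc = 0x49
  ',' = 0x2C → acc = 0x65
  '6' = 0x36 → acc = 0x53
  ',' = 0x2C → acc = 0x7F
  '7' = 0x37 → acc = 0x48
  '8' = 0x38 → acc = 0x70
  '9' = 0x39 → acc = 0x49
  ',' = 0x2C → acc = 0x65
  '2' = 0x32 → acc = 0x57
  '3' = 0x33 → acc = 0x64
Checksum = 0x64.

64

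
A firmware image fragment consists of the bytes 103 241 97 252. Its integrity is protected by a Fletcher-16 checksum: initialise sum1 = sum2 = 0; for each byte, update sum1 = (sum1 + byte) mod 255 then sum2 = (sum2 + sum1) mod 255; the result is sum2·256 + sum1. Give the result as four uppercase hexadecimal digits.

33B7

Running sums (mod 255):
  after byte 0 (103): sum1=103, sum2=103
  after byte 1 (241): sum1=89, sum2=192
  after byte 2 (97): sum1=186, sum2=123
  after byte 3 (252): sum1=183, sum2=51
Checksum = sum2·256 + sum1 = 51·256 + 183 = 13239 = 0x33B7.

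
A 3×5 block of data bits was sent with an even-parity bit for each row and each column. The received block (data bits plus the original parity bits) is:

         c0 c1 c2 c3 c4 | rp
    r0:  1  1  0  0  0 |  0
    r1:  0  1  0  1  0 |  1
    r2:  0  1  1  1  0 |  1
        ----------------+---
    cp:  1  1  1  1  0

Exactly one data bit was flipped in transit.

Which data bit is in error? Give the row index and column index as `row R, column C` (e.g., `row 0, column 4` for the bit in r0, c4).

row 1, column 3

Recompute each row's even parity and compare to rp:
  r0: data parity 0, sent rp 0 → ok
  r1: data parity 0, sent rp 1 → mismatch
  r2: data parity 1, sent rp 1 → ok
Recompute each column's even parity and compare to cp:
  c0: data parity 1, sent cp 1 → ok
  c1: data parity 1, sent cp 1 → ok
  c2: data parity 1, sent cp 1 → ok
  c3: data parity 0, sent cp 1 → mismatch
  c4: data parity 0, sent cp 0 → ok
Exactly one row (r1) and one column (c3) fail → the flipped bit is at their intersection.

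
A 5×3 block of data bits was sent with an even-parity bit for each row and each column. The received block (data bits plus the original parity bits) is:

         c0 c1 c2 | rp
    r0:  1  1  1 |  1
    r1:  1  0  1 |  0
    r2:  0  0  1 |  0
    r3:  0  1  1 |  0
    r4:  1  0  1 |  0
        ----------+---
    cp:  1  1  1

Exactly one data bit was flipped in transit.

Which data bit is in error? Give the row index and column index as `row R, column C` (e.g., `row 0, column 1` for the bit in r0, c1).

Recompute each row's even parity and compare to rp:
  r0: data parity 1, sent rp 1 → ok
  r1: data parity 0, sent rp 0 → ok
  r2: data parity 1, sent rp 0 → mismatch
  r3: data parity 0, sent rp 0 → ok
  r4: data parity 0, sent rp 0 → ok
Recompute each column's even parity and compare to cp:
  c0: data parity 1, sent cp 1 → ok
  c1: data parity 0, sent cp 1 → mismatch
  c2: data parity 1, sent cp 1 → ok
Exactly one row (r2) and one column (c1) fail → the flipped bit is at their intersection.

row 2, column 1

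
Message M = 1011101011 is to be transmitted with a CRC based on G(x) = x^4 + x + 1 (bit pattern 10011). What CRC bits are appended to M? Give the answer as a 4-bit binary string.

Append 4 zeros: 10111010110000. Divide by 10011 (XOR where the leading bit is 1):
  pos 0: 10111 XOR 10011 = 00100
  pos 2: 10001 XOR 10011 = 00010
  pos 5: 10011 XOR 10011 = 00000
Remainder (last 4 bits) = 0000. This is the CRC / FCS.

0000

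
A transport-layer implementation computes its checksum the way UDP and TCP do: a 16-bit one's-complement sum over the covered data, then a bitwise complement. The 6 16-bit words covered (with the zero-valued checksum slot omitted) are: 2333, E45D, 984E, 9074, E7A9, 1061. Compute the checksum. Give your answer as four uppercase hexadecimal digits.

D7A0

One's-complement addition (fold any carry out of bit 15 back into bit 0):
  0x2333 + 0xE45D = 0x10790 → wrap carry → 0x0791
  0x0791 + 0x984E = 0x09FDF
  0x9FDF + 0x9074 = 0x13053 → wrap carry → 0x3054
  0x3054 + 0xE7A9 = 0x117FD → wrap carry → 0x17FE
  0x17FE + 0x1061 = 0x0285F
One's-complement sum = 0x285F.
Checksum = ~0x285F & 0xFFFF = 0xD7A0.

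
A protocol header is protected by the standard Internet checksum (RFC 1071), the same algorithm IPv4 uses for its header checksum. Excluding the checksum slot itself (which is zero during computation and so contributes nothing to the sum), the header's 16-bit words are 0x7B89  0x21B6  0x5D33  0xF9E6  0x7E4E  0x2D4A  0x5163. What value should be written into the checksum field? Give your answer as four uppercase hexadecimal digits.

One's-complement addition (fold any carry out of bit 15 back into bit 0):
  0x7B89 + 0x21B6 = 0x09D3F
  0x9D3F + 0x5D33 = 0x0FA72
  0xFA72 + 0xF9E6 = 0x1F458 → wrap carry → 0xF459
  0xF459 + 0x7E4E = 0x172A7 → wrap carry → 0x72A8
  0x72A8 + 0x2D4A = 0x09FF2
  0x9FF2 + 0x5163 = 0x0F155
One's-complement sum = 0xF155.
Checksum = ~0xF155 & 0xFFFF = 0x0EAA.

0EAA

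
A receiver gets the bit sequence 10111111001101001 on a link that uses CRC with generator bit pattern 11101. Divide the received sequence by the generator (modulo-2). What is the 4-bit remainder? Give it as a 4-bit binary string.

1101

Modulo-2 division of 10111111001101001 by 11101:
  pos 0: 10111 XOR 11101 = 01010
  pos 1: 10101 XOR 11101 = 01000
  pos 2: 10001 XOR 11101 = 01100
  pos 3: 11001 XOR 11101 = 00100
  pos 5: 10000 XOR 11101 = 01101
  pos 6: 11011 XOR 11101 = 00110
  pos 8: 11010 XOR 11101 = 00111
  pos 10: 11110 XOR 11101 = 00011
Remainder = 1101 (nonzero — an error is detected).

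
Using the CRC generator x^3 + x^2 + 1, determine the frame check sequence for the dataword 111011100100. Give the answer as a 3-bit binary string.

Append 3 zeros: 111011100100000. Divide by 1101 (XOR where the leading bit is 1):
  pos 0: 1110 XOR 1101 = 0011
  pos 2: 1111 XOR 1101 = 0010
  pos 4: 1010 XOR 1101 = 0111
  pos 5: 1110 XOR 1101 = 0011
  pos 7: 1110 XOR 1101 = 0011
  pos 9: 1100 XOR 1101 = 0001
Remainder (last 3 bits) = 100. This is the CRC / FCS.

100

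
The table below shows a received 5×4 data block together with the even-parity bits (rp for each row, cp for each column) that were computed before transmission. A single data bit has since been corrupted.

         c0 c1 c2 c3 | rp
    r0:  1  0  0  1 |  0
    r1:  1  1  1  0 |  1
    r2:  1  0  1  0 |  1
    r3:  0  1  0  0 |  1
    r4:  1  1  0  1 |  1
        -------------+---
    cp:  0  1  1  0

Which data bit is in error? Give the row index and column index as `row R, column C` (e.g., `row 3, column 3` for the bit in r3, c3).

Recompute each row's even parity and compare to rp:
  r0: data parity 0, sent rp 0 → ok
  r1: data parity 1, sent rp 1 → ok
  r2: data parity 0, sent rp 1 → mismatch
  r3: data parity 1, sent rp 1 → ok
  r4: data parity 1, sent rp 1 → ok
Recompute each column's even parity and compare to cp:
  c0: data parity 0, sent cp 0 → ok
  c1: data parity 1, sent cp 1 → ok
  c2: data parity 0, sent cp 1 → mismatch
  c3: data parity 0, sent cp 0 → ok
Exactly one row (r2) and one column (c2) fail → the flipped bit is at their intersection.

row 2, column 2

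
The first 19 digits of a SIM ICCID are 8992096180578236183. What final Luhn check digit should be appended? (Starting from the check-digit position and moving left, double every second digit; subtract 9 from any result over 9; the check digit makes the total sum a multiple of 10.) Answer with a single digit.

Partial digits right→left: 3 8 1 6 3 2 8 7 5 0 8 1 6 9 0 2 9 9 8
Double every second digit counting from the check-digit position (so the 1st, 3rd, 5th, ... of the partial from the right).
  doubled (with −9 where >9): 6 2 6 7 1 7 3 0 9 7 → sum 48
  kept as-is: 8 6 2 7 0 1 9 2 9 → sum 44
Total = 48 + 44 = 92.
Check digit = (10 − (92 mod 10)) mod 10 = 8.

8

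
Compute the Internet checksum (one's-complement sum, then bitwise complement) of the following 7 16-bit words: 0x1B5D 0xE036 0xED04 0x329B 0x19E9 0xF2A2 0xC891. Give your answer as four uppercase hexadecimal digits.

0FAE

One's-complement addition (fold any carry out of bit 15 back into bit 0):
  0x1B5D + 0xE036 = 0x0FB93
  0xFB93 + 0xED04 = 0x1E897 → wrap carry → 0xE898
  0xE898 + 0x329B = 0x11B33 → wrap carry → 0x1B34
  0x1B34 + 0x19E9 = 0x0351D
  0x351D + 0xF2A2 = 0x127BF → wrap carry → 0x27C0
  0x27C0 + 0xC891 = 0x0F051
One's-complement sum = 0xF051.
Checksum = ~0xF051 & 0xFFFF = 0x0FAE.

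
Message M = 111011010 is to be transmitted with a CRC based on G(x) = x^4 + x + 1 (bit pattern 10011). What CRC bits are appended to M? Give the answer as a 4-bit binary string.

1110

Append 4 zeros: 1110110100000. Divide by 10011 (XOR where the leading bit is 1):
  pos 0: 11101 XOR 10011 = 01110
  pos 1: 11101 XOR 10011 = 01110
  pos 2: 11100 XOR 10011 = 01111
  pos 3: 11111 XOR 10011 = 01100
  pos 4: 11000 XOR 10011 = 01011
  pos 5: 10110 XOR 10011 = 00101
  pos 7: 10100 XOR 10011 = 00111
Remainder (last 4 bits) = 1110. This is the CRC / FCS.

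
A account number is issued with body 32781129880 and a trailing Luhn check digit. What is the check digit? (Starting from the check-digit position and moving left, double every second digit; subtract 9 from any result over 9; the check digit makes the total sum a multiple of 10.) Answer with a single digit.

8

Partial digits right→left: 0 8 8 9 2 1 1 8 7 2 3
Double every second digit counting from the check-digit position (so the 1st, 3rd, 5th, ... of the partial from the right).
  doubled (with −9 where >9): 0 7 4 2 5 6 → sum 24
  kept as-is: 8 9 1 8 2 → sum 28
Total = 24 + 28 = 52.
Check digit = (10 − (52 mod 10)) mod 10 = 8.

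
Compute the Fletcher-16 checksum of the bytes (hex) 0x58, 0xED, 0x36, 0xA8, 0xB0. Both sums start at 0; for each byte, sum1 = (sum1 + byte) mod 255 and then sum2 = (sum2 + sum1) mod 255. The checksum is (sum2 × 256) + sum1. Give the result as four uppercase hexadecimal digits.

16D5

Running sums (mod 255):
  after byte 0 (0x58): sum1=88, sum2=88
  after byte 1 (0xED): sum1=70, sum2=158
  after byte 2 (0x36): sum1=124, sum2=27
  after byte 3 (0xA8): sum1=37, sum2=64
  after byte 4 (0xB0): sum1=213, sum2=22
Checksum = sum2·256 + sum1 = 22·256 + 213 = 5845 = 0x16D5.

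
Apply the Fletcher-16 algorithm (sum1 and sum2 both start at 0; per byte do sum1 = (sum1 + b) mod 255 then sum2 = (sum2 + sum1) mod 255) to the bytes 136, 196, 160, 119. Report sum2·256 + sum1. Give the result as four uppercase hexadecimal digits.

Running sums (mod 255):
  after byte 0 (136): sum1=136, sum2=136
  after byte 1 (196): sum1=77, sum2=213
  after byte 2 (160): sum1=237, sum2=195
  after byte 3 (119): sum1=101, sum2=41
Checksum = sum2·256 + sum1 = 41·256 + 101 = 10597 = 0x2965.

2965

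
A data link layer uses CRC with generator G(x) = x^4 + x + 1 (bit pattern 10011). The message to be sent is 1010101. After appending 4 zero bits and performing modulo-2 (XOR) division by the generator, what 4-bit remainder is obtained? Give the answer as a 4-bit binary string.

1101

Append 4 zeros: 10101010000. Divide by 10011 (XOR where the leading bit is 1):
  pos 0: 10101 XOR 10011 = 00110
  pos 2: 11001 XOR 10011 = 01010
  pos 3: 10100 XOR 10011 = 00111
  pos 5: 11100 XOR 10011 = 01111
  pos 6: 11110 XOR 10011 = 01101
Remainder (last 4 bits) = 1101. This is the CRC / FCS.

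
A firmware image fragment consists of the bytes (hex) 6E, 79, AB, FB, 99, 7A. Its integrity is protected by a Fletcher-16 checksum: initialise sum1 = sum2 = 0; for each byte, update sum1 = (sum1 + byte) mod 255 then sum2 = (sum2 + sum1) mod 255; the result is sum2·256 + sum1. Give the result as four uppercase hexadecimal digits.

Running sums (mod 255):
  after byte 0 (6E): sum1=110, sum2=110
  after byte 1 (79): sum1=231, sum2=86
  after byte 2 (AB): sum1=147, sum2=233
  after byte 3 (FB): sum1=143, sum2=121
  after byte 4 (99): sum1=41, sum2=162
  after byte 5 (7A): sum1=163, sum2=70
Checksum = sum2·256 + sum1 = 70·256 + 163 = 18083 = 0x46A3.

46A3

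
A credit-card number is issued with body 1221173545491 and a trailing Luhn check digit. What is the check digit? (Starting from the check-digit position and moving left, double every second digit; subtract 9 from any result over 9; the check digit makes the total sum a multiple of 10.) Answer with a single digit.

Partial digits right→left: 1 9 4 5 4 5 3 7 1 1 2 2 1
Double every second digit counting from the check-digit position (so the 1st, 3rd, 5th, ... of the partial from the right).
  doubled (with −9 where >9): 2 8 8 6 2 4 2 → sum 32
  kept as-is: 9 5 5 7 1 2 → sum 29
Total = 32 + 29 = 61.
Check digit = (10 − (61 mod 10)) mod 10 = 9.

9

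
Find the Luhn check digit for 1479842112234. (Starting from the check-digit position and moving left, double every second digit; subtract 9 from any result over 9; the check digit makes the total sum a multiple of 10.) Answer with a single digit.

5

Partial digits right→left: 4 3 2 2 1 1 2 4 8 9 7 4 1
Double every second digit counting from the check-digit position (so the 1st, 3rd, 5th, ... of the partial from the right).
  doubled (with −9 where >9): 8 4 2 4 7 5 2 → sum 32
  kept as-is: 3 2 1 4 9 4 → sum 23
Total = 32 + 23 = 55.
Check digit = (10 − (55 mod 10)) mod 10 = 5.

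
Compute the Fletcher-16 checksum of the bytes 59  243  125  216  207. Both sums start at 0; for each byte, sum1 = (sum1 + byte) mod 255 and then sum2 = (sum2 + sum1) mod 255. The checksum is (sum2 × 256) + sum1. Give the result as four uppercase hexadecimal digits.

Running sums (mod 255):
  after byte 0 (59): sum1=59, sum2=59
  after byte 1 (243): sum1=47, sum2=106
  after byte 2 (125): sum1=172, sum2=23
  after byte 3 (216): sum1=133, sum2=156
  after byte 4 (207): sum1=85, sum2=241
Checksum = sum2·256 + sum1 = 241·256 + 85 = 61781 = 0xF155.

F155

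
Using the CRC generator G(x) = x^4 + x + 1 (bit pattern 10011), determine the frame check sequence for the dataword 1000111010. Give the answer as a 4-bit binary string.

1111

Append 4 zeros: 10001110100000. Divide by 10011 (XOR where the leading bit is 1):
  pos 0: 10001 XOR 10011 = 00010
  pos 3: 10110 XOR 10011 = 00101
  pos 5: 10110 XOR 10011 = 00101
  pos 7: 10100 XOR 10011 = 00111
  pos 9: 11100 XOR 10011 = 01111
Remainder (last 4 bits) = 1111. This is the CRC / FCS.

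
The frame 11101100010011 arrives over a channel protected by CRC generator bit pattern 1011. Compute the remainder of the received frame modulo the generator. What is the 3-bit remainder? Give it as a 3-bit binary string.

111

Modulo-2 division of 11101100010011 by 1011:
  pos 0: 1110 XOR 1011 = 0101
  pos 1: 1011 XOR 1011 = 0000
  pos 5: 1000 XOR 1011 = 0011
  pos 7: 1110 XOR 1011 = 0101
  pos 8: 1010 XOR 1011 = 0001
Remainder = 111 (nonzero — an error is detected).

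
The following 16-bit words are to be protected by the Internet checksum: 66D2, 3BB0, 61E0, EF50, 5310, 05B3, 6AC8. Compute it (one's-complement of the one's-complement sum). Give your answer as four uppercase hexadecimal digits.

48C0

One's-complement addition (fold any carry out of bit 15 back into bit 0):
  0x66D2 + 0x3BB0 = 0x0A282
  0xA282 + 0x61E0 = 0x10462 → wrap carry → 0x0463
  0x0463 + 0xEF50 = 0x0F3B3
  0xF3B3 + 0x5310 = 0x146C3 → wrap carry → 0x46C4
  0x46C4 + 0x05B3 = 0x04C77
  0x4C77 + 0x6AC8 = 0x0B73F
One's-complement sum = 0xB73F.
Checksum = ~0xB73F & 0xFFFF = 0x48C0.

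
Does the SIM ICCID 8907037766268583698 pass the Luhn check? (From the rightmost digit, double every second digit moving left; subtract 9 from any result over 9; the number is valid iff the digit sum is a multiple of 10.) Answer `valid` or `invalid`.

valid

From the right, keep odd positions and double even positions (subtract 9 from any doubled value over 9):
  doubled (positions 2,4,...): 9 6 1 3 3 5 6 5 9 → sum 47
  kept (positions 1,3,...): 8 6 8 8 2 6 7 0 0 8 → sum 53
Total = 100.
100 mod 10 = 0, so the number is valid.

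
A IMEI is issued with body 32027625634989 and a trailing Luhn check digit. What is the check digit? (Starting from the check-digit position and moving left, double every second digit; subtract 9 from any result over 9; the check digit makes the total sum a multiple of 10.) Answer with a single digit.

Partial digits right→left: 9 8 9 4 3 6 5 2 6 7 2 0 2 3
Double every second digit counting from the check-digit position (so the 1st, 3rd, 5th, ... of the partial from the right).
  doubled (with −9 where >9): 9 9 6 1 3 4 4 → sum 36
  kept as-is: 8 4 6 2 7 0 3 → sum 30
Total = 36 + 30 = 66.
Check digit = (10 − (66 mod 10)) mod 10 = 4.

4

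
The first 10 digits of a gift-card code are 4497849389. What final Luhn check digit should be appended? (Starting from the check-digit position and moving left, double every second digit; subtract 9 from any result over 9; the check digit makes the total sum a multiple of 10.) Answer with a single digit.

6

Partial digits right→left: 9 8 3 9 4 8 7 9 4 4
Double every second digit counting from the check-digit position (so the 1st, 3rd, 5th, ... of the partial from the right).
  doubled (with −9 where >9): 9 6 8 5 8 → sum 36
  kept as-is: 8 9 8 9 4 → sum 38
Total = 36 + 38 = 74.
Check digit = (10 − (74 mod 10)) mod 10 = 6.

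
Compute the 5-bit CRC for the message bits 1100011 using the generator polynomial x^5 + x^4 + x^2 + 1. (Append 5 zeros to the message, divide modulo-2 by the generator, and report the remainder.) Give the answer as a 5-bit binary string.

00011

Append 5 zeros: 110001100000. Divide by 110101 (XOR where the leading bit is 1):
  pos 0: 110001 XOR 110101 = 000100
  pos 3: 100100 XOR 110101 = 010001
  pos 4: 100010 XOR 110101 = 010111
  pos 5: 101110 XOR 110101 = 011011
  pos 6: 110110 XOR 110101 = 000011
Remainder (last 5 bits) = 00011. This is the CRC / FCS.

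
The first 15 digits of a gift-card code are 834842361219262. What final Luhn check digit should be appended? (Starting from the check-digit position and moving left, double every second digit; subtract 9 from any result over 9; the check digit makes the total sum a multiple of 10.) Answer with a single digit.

3

Partial digits right→left: 2 6 2 9 1 2 1 6 3 2 4 8 4 3 8
Double every second digit counting from the check-digit position (so the 1st, 3rd, 5th, ... of the partial from the right).
  doubled (with −9 where >9): 4 4 2 2 6 8 8 7 → sum 41
  kept as-is: 6 9 2 6 2 8 3 → sum 36
Total = 41 + 36 = 77.
Check digit = (10 − (77 mod 10)) mod 10 = 3.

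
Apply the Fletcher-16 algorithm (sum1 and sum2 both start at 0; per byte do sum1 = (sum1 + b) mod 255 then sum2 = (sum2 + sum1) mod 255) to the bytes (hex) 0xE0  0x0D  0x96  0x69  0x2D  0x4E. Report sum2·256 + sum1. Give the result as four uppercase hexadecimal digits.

C569

Running sums (mod 255):
  after byte 0 (0xE0): sum1=224, sum2=224
  after byte 1 (0x0D): sum1=237, sum2=206
  after byte 2 (0x96): sum1=132, sum2=83
  after byte 3 (0x69): sum1=237, sum2=65
  after byte 4 (0x2D): sum1=27, sum2=92
  after byte 5 (0x4E): sum1=105, sum2=197
Checksum = sum2·256 + sum1 = 197·256 + 105 = 50537 = 0xC569.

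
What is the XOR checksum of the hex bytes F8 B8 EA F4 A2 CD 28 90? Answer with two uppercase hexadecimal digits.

89

XOR the bytes together:
  start with 0xF8
  0xF8 ⊕ 0xB8 = 0x40
  0x40 ⊕ 0xEA = 0xAA
  0xAA ⊕ 0xF4 = 0x5E
  0x5E ⊕ 0xA2 = 0xFC
  0xFC ⊕ 0xCD = 0x31
  0x31 ⊕ 0x28 = 0x19
  0x19 ⊕ 0x90 = 0x89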